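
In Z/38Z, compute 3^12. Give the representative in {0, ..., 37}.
Use repeated squaring. Binary(12) = 1100. Walk through the bits of the exponent 12 left-to-right: at each bit after the leading one, square the running value, then multiply by 3 if the bit is 1 (always reducing mod 38):
  bit 1 = 1 (leading): start with 3.
  bit 2 = 1: square 3^2 = 9; bit is 1, so multiply 9·3 = 27 (mod 38).
  bit 3 = 0: square 27^2 = 729 ≡ 7 (mod 38).
  bit 4 = 0: square 7^2 = 49 ≡ 11 (mod 38).
Final value: 3^12 ≡ 11 (mod 38).

Final answer: 11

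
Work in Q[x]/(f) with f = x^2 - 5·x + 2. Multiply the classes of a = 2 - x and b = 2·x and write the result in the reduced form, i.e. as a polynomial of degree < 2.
a · b ≡ 4 - 6·x (mod f(x))

First multiply in Q[x] without reducing: a · b = -2·x^2 + 4·x. Now divide by f(x) = x^2 - 5·x + 2, eliminating the leading term at each step:
  leading term -2·x^2: subtract (-2)·f(x) = -2·x^2 + 10·x - 4, leaving 4 - 6·x
The degree is now < 2, so this is the remainder. Hence a · b ≡ 4 - 6·x in Q[x]/(f).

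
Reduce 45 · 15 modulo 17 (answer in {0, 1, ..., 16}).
12

Reduce the factors first: 45 ≡ 11 (mod 17), so 45 · 15 ≡ 11 · 15 (mod 17). 11 · 15 = 165. Dividing by 17: 165 = 9·17 + 12. So (45 · 15) mod 17 = 12.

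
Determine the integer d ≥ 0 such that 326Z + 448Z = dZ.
(326, 448) = (2); d = 2

In the PID Z, (a, b) is generated by gcd(a, b). Compute gcd(448, 326) with the extended Euclidean algorithm, tracking rows (r, s, t) with s·448 + t·326 = r:
  row A: (448, 1, 0)   [1·448 + 0·326 = 448]
  row B: (326, 0, 1)   [0·448 + 1·326 = 326]
  448 = 1·326 + 122   → row C = row A − 1·row B = (122, 1, −1)   [check: 1·448 − 1·326 = 122]
  326 = 2·122 + 82   → row D = row B − 2·row C = (82, −2, 3)   [check: −2·448 + 3·326 = 82]
  122 = 1·82 + 40   → row E = row C − 1·row D = (40, 3, −4)   [check: 3·448 − 4·326 = 40]
  82 = 2·40 + 2   → row F = row D − 2·row E = (2, −8, 11)   [check: −8·448 + 11·326 = 2]
  40 = 20·2 + 0   → remainder 0, stop. gcd = 2 (last nonzero row F).
So gcd(326, 448) = 2, with Bézout identity −8·448 + 11·326 = 2. Containment (⊇): the Bézout identity exhibits 2 as an element of (326, 448), giving (2) ⊆ (326, 448). Containment (⊆): since 2 | 326 and 2 | 448 (326 = 2·163, 448 = 2·224), every Z-linear combination of 326 and 448 is divisible by 2, so (326, 448) ⊆ (2). Therefore (326, 448) = (2), d = 2.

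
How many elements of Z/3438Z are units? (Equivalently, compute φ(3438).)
An element a ∈ Z/3438Z is a unit iff gcd(a, 3438) = 1, so the number of units is φ(3438). φ is multiplicative, with φ(p^e) = p^e − p^(e−1). Factorise 3438 = 2 · 3^2 · 191. Then
  φ(3438) = (2 − 1) · (3^2 − 3^1) · (191 − 1) = 1 · 6 · 190 = 1140.

Final answer: Z/3438Z has φ(3438) = 1140 units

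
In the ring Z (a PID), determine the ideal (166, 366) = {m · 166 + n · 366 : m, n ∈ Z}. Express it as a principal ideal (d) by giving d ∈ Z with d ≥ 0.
In the PID Z, (a, b) is generated by gcd(a, b). Compute gcd(366, 166) with the extended Euclidean algorithm, tracking rows (r, s, t) with s·366 + t·166 = r:
  row A: (366, 1, 0)   [1·366 + 0·166 = 366]
  row B: (166, 0, 1)   [0·366 + 1·166 = 166]
  366 = 2·166 + 34   → row C = row A − 2·row B = (34, 1, −2)   [check: 1·366 − 2·166 = 34]
  166 = 4·34 + 30   → row D = row B − 4·row C = (30, −4, 9)   [check: −4·366 + 9·166 = 30]
  34 = 1·30 + 4   → row E = row C − 1·row D = (4, 5, −11)   [check: 5·366 − 11·166 = 4]
  30 = 7·4 + 2   → row F = row D − 7·row E = (2, −39, 86)   [check: −39·366 + 86·166 = 2]
  4 = 2·2 + 0   → remainder 0, stop. gcd = 2 (last nonzero row F).
So gcd(166, 366) = 2, with Bézout identity −39·366 + 86·166 = 2. Containment (⊇): the Bézout identity exhibits 2 as an element of (166, 366), giving (2) ⊆ (166, 366). Containment (⊆): since 2 | 166 and 2 | 366 (166 = 2·83, 366 = 2·183), every Z-linear combination of 166 and 366 is divisible by 2, so (166, 366) ⊆ (2). Therefore (166, 366) = (2), d = 2.

Final answer: (166, 366) = (2); d = 2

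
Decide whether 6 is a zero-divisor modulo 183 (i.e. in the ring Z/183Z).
YES

gcd(6, 183) = 3 > 1, so 6 is not a unit in Z/183Z. In Z/nZ every nonzero non-unit is a zero-divisor: explicitly, take b = 183/gcd = 61 ≠ 0 (mod 183); then 6·61 = 366 = 2·183, i.e. 6·61 ≡ 0 (mod 183). So 6 is a zero-divisor.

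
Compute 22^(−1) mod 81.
22^(−1) ≡ 70 (mod 81)

Apply the extended Euclidean algorithm to (81, 22), tracking rows (r, s, t) with s·81 + t·22 = r. Each division r_prev = q·r_cur + r_new produces the new row as (previous row) − q·(current row):
  row A: (81, 1, 0)   [1·81 + 0·22 = 81]
  row B: (22, 0, 1)   [0·81 + 1·22 = 22]
  81 = 3·22 + 15   → row C = row A − 3·row B = (15, 1, −3)   [check: 1·81 − 3·22 = 15]
  22 = 1·15 + 7   → row D = row B − 1·row C = (7, −1, 4)   [check: −1·81 + 4·22 = 7]
  15 = 2·7 + 1   → row E = row C − 2·row D = (1, 3, −11)   [check: 3·81 − 11·22 = 1]
  7 = 7·1 + 0   → remainder 0, stop. gcd = 1 (last nonzero row E).
The gcd is 1, so 22 is invertible mod 81. The last nonzero row gives 3·81 − 11·22 = 1, so t = −11. So 22^(−1) ≡ −11 ≡ 70 (mod 81). Verify: 22 · 70 = 1540 ≡ 1 (mod 81). ✓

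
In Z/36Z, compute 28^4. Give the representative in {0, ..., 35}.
28

Use repeated squaring. Binary(4) = 100. Walk through the bits of the exponent 4 left-to-right: at each bit after the leading one, square the running value, then multiply by 28 if the bit is 1 (always reducing mod 36):
  bit 1 = 1 (leading): start with 28.
  bit 2 = 0: square 28^2 = 784 ≡ 28 (mod 36).
  bit 3 = 0: square 28^2 = 784 ≡ 28 (mod 36).
Final value: 28^4 ≡ 28 (mod 36).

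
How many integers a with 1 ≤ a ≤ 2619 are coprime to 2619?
1728

The number of a ∈ {1, ..., 2619} with gcd(a, 2619) = 1 is by definition Euler's totient φ(2619). φ is multiplicative, with φ(p^e) = p^e − p^(e−1). Factorise 2619 = 3^3 · 97. Then
  φ(2619) = (3^3 − 3^2) · (97 − 1) = 18 · 96 = 1728.
So there are 1728 such integers.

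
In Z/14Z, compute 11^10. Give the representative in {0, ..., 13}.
11

Use repeated squaring. Binary(10) = 1010. Walk through the bits of the exponent 10 left-to-right: at each bit after the leading one, square the running value, then multiply by 11 if the bit is 1 (always reducing mod 14):
  bit 1 = 1 (leading): start with 11.
  bit 2 = 0: square 11^2 = 121 ≡ 9 (mod 14).
  bit 3 = 1: square 9^2 = 81 ≡ 11; bit is 1, so multiply 11·11 = 121 ≡ 9 (mod 14).
  bit 4 = 0: square 9^2 = 81 ≡ 11 (mod 14).
Final value: 11^10 ≡ 11 (mod 14).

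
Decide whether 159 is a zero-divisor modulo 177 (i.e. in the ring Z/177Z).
YES

gcd(159, 177) = 3 > 1, so 159 is not a unit in Z/177Z. In Z/nZ every nonzero non-unit is a zero-divisor: explicitly, take b = 177/gcd = 59 ≠ 0 (mod 177); then 159·59 = 9381 = 53·177, i.e. 159·59 ≡ 0 (mod 177). So 159 is a zero-divisor.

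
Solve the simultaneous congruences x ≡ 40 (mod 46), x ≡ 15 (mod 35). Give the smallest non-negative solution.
The moduli 46, 35 are pairwise coprime, so by the CRT there is a unique solution mod 46·35 = 1610.
Solve by successive substitution. Start with x ≡ 40 (mod 46).
  Combine with x ≡ 15 (mod 35): write x = 40 + 46·t and require 40 + 46·t ≡ 15 (mod 35), i.e. 46·t ≡ 15 − 40 ≡ 10 (mod 35). Since 46^(−1) ≡ 16 (mod 35) (46 ≡ 11 (mod 35)), t ≡ 16·10 ≡ 20 (mod 35). So x ≡ 40 + 46·20 = 960 (mod 1610).
Unique solution in [0, 1610): x = 960.

Final answer: x ≡ 960 (mod 1610); the representative in [0, 1610) is 960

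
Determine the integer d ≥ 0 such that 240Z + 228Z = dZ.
(240, 228) = (12); d = 12

In the PID Z, (a, b) is generated by gcd(a, b). Compute gcd(240, 228) with the extended Euclidean algorithm, tracking rows (r, s, t) with s·240 + t·228 = r:
  row A: (240, 1, 0)   [1·240 + 0·228 = 240]
  row B: (228, 0, 1)   [0·240 + 1·228 = 228]
  240 = 1·228 + 12   → row C = row A − 1·row B = (12, 1, −1)   [check: 1·240 − 1·228 = 12]
  228 = 19·12 + 0   → remainder 0, stop. gcd = 12 (last nonzero row C).
So gcd(240, 228) = 12, with Bézout identity 1·240 − 1·228 = 12. Containment (⊇): the Bézout identity exhibits 12 as an element of (240, 228), giving (12) ⊆ (240, 228). Containment (⊆): since 12 | 240 and 12 | 228 (240 = 12·20, 228 = 12·19), every Z-linear combination of 240 and 228 is divisible by 12, so (240, 228) ⊆ (12). Therefore (240, 228) = (12), d = 12.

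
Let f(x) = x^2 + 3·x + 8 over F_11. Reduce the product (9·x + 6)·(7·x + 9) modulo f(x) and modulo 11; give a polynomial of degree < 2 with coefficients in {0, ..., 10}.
a · b ≡ 1 (mod f(x))

Multiply as integer polynomials: a · b = 63·x^2 + 123·x + 54. Reducing coefficients mod 11: a · b ≡ 8·x^2 + 2·x + 10. Now divide by f(x) = x^2 + 3·x + 8 in F_11[x], eliminating the leading term at each step:
  leading term 8·x^2: subtract (8)·f(x) = 8·x^2 + 2·x + 9, leaving 1 (coefficients mod 11)
The degree is now < 2, so this is the remainder. Hence a · b ≡ 1 in F_11[x]/(f).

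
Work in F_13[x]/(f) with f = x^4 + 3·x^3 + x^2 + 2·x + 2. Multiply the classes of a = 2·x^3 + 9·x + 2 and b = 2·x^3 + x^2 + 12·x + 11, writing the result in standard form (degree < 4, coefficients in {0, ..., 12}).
Multiply as integer polynomials: a · b = 4·x^6 + 2·x^5 + 42·x^4 + 35·x^3 + 110·x^2 + 123·x + 22. Reducing coefficients mod 13: a · b ≡ 4·x^6 + 2·x^5 + 3·x^4 + 9·x^3 + 6·x^2 + 6·x + 9. Now divide by f(x) = x^4 + 3·x^3 + x^2 + 2·x + 2 in F_13[x], eliminating the leading term at each step:
  leading term 4·x^6: subtract (4·x^2)·f(x) = 4·x^6 + 12·x^5 + 4·x^4 + 8·x^3 + 8·x^2, leaving 3·x^5 + 12·x^4 + x^3 + 11·x^2 + 6·x + 9 (coefficients mod 13)
  leading term 3·x^5: subtract (3·x)·f(x) = 3·x^5 + 9·x^4 + 3·x^3 + 6·x^2 + 6·x, leaving 3·x^4 + 11·x^3 + 5·x^2 + 9 (coefficients mod 13)
  leading term 3·x^4: subtract (3)·f(x) = 3·x^4 + 9·x^3 + 3·x^2 + 6·x + 6, leaving 2·x^3 + 2·x^2 + 7·x + 3 (coefficients mod 13)
The degree is now < 4, so this is the remainder. Hence a · b ≡ 2·x^3 + 2·x^2 + 7·x + 3 in F_13[x]/(f).

Final answer: a · b ≡ 2·x^3 + 2·x^2 + 7·x + 3 (mod f(x))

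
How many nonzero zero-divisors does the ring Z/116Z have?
In Z/116Z each nonzero element is either a unit (gcd with 116 is 1) or a zero-divisor (gcd > 1). The number of units is φ(116): factorise 116 = 2^2 · 29, so φ(116) = (2^2 − 2^1) · (29 − 1) = 2 · 28 = 56. The nonzero elements number 116 − 1 = 115. Hence the nonzero zero-divisors number 115 − 56 = 59.

Final answer: Z/116Z has 59 nonzero zero-divisors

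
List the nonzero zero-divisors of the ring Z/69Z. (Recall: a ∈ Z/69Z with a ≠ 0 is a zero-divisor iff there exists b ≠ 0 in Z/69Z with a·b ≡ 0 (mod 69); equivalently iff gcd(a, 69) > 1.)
An element a ∈ Z/69Z (with a ≠ 0) is a zero-divisor iff gcd(a, 69) > 1 (because a is a unit precisely when gcd(a, n) = 1, and in Z/nZ every nonzero, non-unit element is a zero-divisor). Scan a = 1, ..., 68 and keep those with gcd(a, 69) > 1:
  gcd(3, 69) = 3, gcd(6, 69) = 3, gcd(9, 69) = 3, gcd(12, 69) = 3, gcd(15, 69) = 3, gcd(18, 69) = 3, gcd(21, 69) = 3, gcd(23, 69) = 23, gcd(24, 69) = 3, gcd(27, 69) = 3, gcd(30, 69) = 3, gcd(33, 69) = 3, gcd(36, 69) = 3, gcd(39, 69) = 3, gcd(42, 69) = 3, gcd(45, 69) = 3, gcd(46, 69) = 23, gcd(48, 69) = 3, gcd(51, 69) = 3, gcd(54, 69) = 3, gcd(57, 69) = 3, gcd(60, 69) = 3, gcd(63, 69) = 3, gcd(66, 69) = 3.
All other a ∈ {1, ..., 68} have gcd(a, 69) = 1 and are units. So the nonzero zero-divisors are exactly the 24 values of a appearing in this scan.

Final answer: nonzero zero-divisors of Z/69Z = {3, 6, 9, 12, 15, 18, 21, 23, 24, 27, 30, 33, 36, 39, 42, 45, 46, 48, 51, 54, 57, 60, 63, 66}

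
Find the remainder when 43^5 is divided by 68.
59

Use repeated squaring. Binary(5) = 101. Walk through the bits of the exponent 5 left-to-right: at each bit after the leading one, square the running value, then multiply by 43 if the bit is 1 (always reducing mod 68):
  bit 1 = 1 (leading): start with 43.
  bit 2 = 0: square 43^2 = 1849 ≡ 13 (mod 68).
  bit 3 = 1: square 13^2 = 169 ≡ 33; bit is 1, so multiply 33·43 = 1419 ≡ 59 (mod 68).
Final value: 43^5 ≡ 59 (mod 68).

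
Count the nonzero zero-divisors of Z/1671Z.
In Z/1671Z each nonzero element is either a unit (gcd with 1671 is 1) or a zero-divisor (gcd > 1). The number of units is φ(1671): factorise 1671 = 3 · 557, so φ(1671) = (3 − 1) · (557 − 1) = 2 · 556 = 1112. The nonzero elements number 1671 − 1 = 1670. Hence the nonzero zero-divisors number 1670 − 1112 = 558.

Final answer: Z/1671Z has 558 nonzero zero-divisors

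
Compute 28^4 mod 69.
4

Use repeated squaring. Binary(4) = 100. Walk through the bits of the exponent 4 left-to-right: at each bit after the leading one, square the running value, then multiply by 28 if the bit is 1 (always reducing mod 69):
  bit 1 = 1 (leading): start with 28.
  bit 2 = 0: square 28^2 = 784 ≡ 25 (mod 69).
  bit 3 = 0: square 25^2 = 625 ≡ 4 (mod 69).
Final value: 28^4 ≡ 4 (mod 69).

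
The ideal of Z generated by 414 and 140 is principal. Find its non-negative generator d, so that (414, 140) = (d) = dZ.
In the PID Z, (a, b) is generated by gcd(a, b). Compute gcd(414, 140) with the extended Euclidean algorithm, tracking rows (r, s, t) with s·414 + t·140 = r:
  row A: (414, 1, 0)   [1·414 + 0·140 = 414]
  row B: (140, 0, 1)   [0·414 + 1·140 = 140]
  414 = 2·140 + 134   → row C = row A − 2·row B = (134, 1, −2)   [check: 1·414 − 2·140 = 134]
  140 = 1·134 + 6   → row D = row B − 1·row C = (6, −1, 3)   [check: −1·414 + 3·140 = 6]
  134 = 22·6 + 2   → row E = row C − 22·row D = (2, 23, −68)   [check: 23·414 − 68·140 = 2]
  6 = 3·2 + 0   → remainder 0, stop. gcd = 2 (last nonzero row E).
So gcd(414, 140) = 2, with Bézout identity 23·414 − 68·140 = 2. Containment (⊇): the Bézout identity exhibits 2 as an element of (414, 140), giving (2) ⊆ (414, 140). Containment (⊆): since 2 | 414 and 2 | 140 (414 = 2·207, 140 = 2·70), every Z-linear combination of 414 and 140 is divisible by 2, so (414, 140) ⊆ (2). Therefore (414, 140) = (2), d = 2.

Final answer: (414, 140) = (2); d = 2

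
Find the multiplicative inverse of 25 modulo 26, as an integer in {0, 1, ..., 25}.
25^(−1) ≡ 25 (mod 26)

Apply the extended Euclidean algorithm to (26, 25), tracking rows (r, s, t) with s·26 + t·25 = r. Each division r_prev = q·r_cur + r_new produces the new row as (previous row) − q·(current row):
  row A: (26, 1, 0)   [1·26 + 0·25 = 26]
  row B: (25, 0, 1)   [0·26 + 1·25 = 25]
  26 = 1·25 + 1   → row C = row A − 1·row B = (1, 1, −1)   [check: 1·26 − 1·25 = 1]
  25 = 25·1 + 0   → remainder 0, stop. gcd = 1 (last nonzero row C).
The gcd is 1, so 25 is invertible mod 26. The last nonzero row gives 1·26 − 1·25 = 1, so t = −1. So 25^(−1) ≡ −1 ≡ 25 (mod 26). Verify: 25 · 25 = 625 ≡ 1 (mod 26). ✓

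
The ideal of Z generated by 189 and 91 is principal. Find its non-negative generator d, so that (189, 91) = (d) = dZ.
(189, 91) = (7); d = 7

In the PID Z, (a, b) is generated by gcd(a, b). Compute gcd(189, 91) with the extended Euclidean algorithm, tracking rows (r, s, t) with s·189 + t·91 = r:
  row A: (189, 1, 0)   [1·189 + 0·91 = 189]
  row B: (91, 0, 1)   [0·189 + 1·91 = 91]
  189 = 2·91 + 7   → row C = row A − 2·row B = (7, 1, −2)   [check: 1·189 − 2·91 = 7]
  91 = 13·7 + 0   → remainder 0, stop. gcd = 7 (last nonzero row C).
So gcd(189, 91) = 7, with Bézout identity 1·189 − 2·91 = 7. Containment (⊇): the Bézout identity exhibits 7 as an element of (189, 91), giving (7) ⊆ (189, 91). Containment (⊆): since 7 | 189 and 7 | 91 (189 = 7·27, 91 = 7·13), every Z-linear combination of 189 and 91 is divisible by 7, so (189, 91) ⊆ (7). Therefore (189, 91) = (7), d = 7.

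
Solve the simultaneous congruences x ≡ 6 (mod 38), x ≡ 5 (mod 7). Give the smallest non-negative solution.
x ≡ 82 (mod 266); the representative in [0, 266) is 82

The moduli 38, 7 are pairwise coprime, so by the CRT there is a unique solution mod 38·7 = 266.
Solve by successive substitution. Start with x ≡ 6 (mod 38).
  Combine with x ≡ 5 (mod 7): write x = 6 + 38·t and require 6 + 38·t ≡ 5 (mod 7), i.e. 38·t ≡ 5 − 6 ≡ 6 (mod 7). Since 38^(−1) ≡ 5 (mod 7) (38 ≡ 3 (mod 7)), t ≡ 5·6 ≡ 2 (mod 7). So x ≡ 6 + 38·2 = 82 (mod 266).
Unique solution in [0, 266): x = 82.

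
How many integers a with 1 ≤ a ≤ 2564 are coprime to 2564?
The number of a ∈ {1, ..., 2564} with gcd(a, 2564) = 1 is by definition Euler's totient φ(2564). φ is multiplicative, with φ(p^e) = p^e − p^(e−1). Factorise 2564 = 2^2 · 641. Then
  φ(2564) = (2^2 − 2^1) · (641 − 1) = 2 · 640 = 1280.
So there are 1280 such integers.

Final answer: 1280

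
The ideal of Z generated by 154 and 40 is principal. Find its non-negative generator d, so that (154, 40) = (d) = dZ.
(154, 40) = (2); d = 2

In the PID Z, (a, b) is generated by gcd(a, b). Compute gcd(154, 40) with the extended Euclidean algorithm, tracking rows (r, s, t) with s·154 + t·40 = r:
  row A: (154, 1, 0)   [1·154 + 0·40 = 154]
  row B: (40, 0, 1)   [0·154 + 1·40 = 40]
  154 = 3·40 + 34   → row C = row A − 3·row B = (34, 1, −3)   [check: 1·154 − 3·40 = 34]
  40 = 1·34 + 6   → row D = row B − 1·row C = (6, −1, 4)   [check: −1·154 + 4·40 = 6]
  34 = 5·6 + 4   → row E = row C − 5·row D = (4, 6, −23)   [check: 6·154 − 23·40 = 4]
  6 = 1·4 + 2   → row F = row D − 1·row E = (2, −7, 27)   [check: −7·154 + 27·40 = 2]
  4 = 2·2 + 0   → remainder 0, stop. gcd = 2 (last nonzero row F).
So gcd(154, 40) = 2, with Bézout identity −7·154 + 27·40 = 2. Containment (⊇): the Bézout identity exhibits 2 as an element of (154, 40), giving (2) ⊆ (154, 40). Containment (⊆): since 2 | 154 and 2 | 40 (154 = 2·77, 40 = 2·20), every Z-linear combination of 154 and 40 is divisible by 2, so (154, 40) ⊆ (2). Therefore (154, 40) = (2), d = 2.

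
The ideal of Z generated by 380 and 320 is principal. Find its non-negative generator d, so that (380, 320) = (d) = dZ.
(380, 320) = (20); d = 20

In the PID Z, (a, b) is generated by gcd(a, b). Compute gcd(380, 320) with the extended Euclidean algorithm, tracking rows (r, s, t) with s·380 + t·320 = r:
  row A: (380, 1, 0)   [1·380 + 0·320 = 380]
  row B: (320, 0, 1)   [0·380 + 1·320 = 320]
  380 = 1·320 + 60   → row C = row A − 1·row B = (60, 1, −1)   [check: 1·380 − 1·320 = 60]
  320 = 5·60 + 20   → row D = row B − 5·row C = (20, −5, 6)   [check: −5·380 + 6·320 = 20]
  60 = 3·20 + 0   → remainder 0, stop. gcd = 20 (last nonzero row D).
So gcd(380, 320) = 20, with Bézout identity −5·380 + 6·320 = 20. Containment (⊇): the Bézout identity exhibits 20 as an element of (380, 320), giving (20) ⊆ (380, 320). Containment (⊆): since 20 | 380 and 20 | 320 (380 = 20·19, 320 = 20·16), every Z-linear combination of 380 and 320 is divisible by 20, so (380, 320) ⊆ (20). Therefore (380, 320) = (20), d = 20.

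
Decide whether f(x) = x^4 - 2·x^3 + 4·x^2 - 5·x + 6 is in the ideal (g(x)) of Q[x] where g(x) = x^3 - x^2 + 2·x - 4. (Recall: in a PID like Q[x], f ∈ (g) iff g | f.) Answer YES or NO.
In Q[x] the ideal (g) consists of all multiples of g, so f ∈ (g) iff g | f, i.e. iff the remainder of f on division by g is 0. Divide f by g (g is monic, so eliminate the leading term of the running remainder at each step):
  leading term x^4: subtract (x)·g(x) = x^4 - x^3 + 2·x^2 - 4·x, leaving -x^3 + 2·x^2 - x + 6
  leading term -x^3: subtract (-1)·g(x) = -x^3 + x^2 - 2·x + 4, leaving x^2 + x + 2
The remainder r(x) = x^2 + x + 2 ≠ 0 (and deg r < deg g), so g ∤ f, i.e. f ∉ (g).

Final answer: NO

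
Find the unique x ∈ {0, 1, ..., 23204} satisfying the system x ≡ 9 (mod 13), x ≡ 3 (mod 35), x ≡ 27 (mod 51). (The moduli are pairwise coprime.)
x ≡ 11553 (mod 23205); the representative in [0, 23205) is 11553

The moduli 13, 35, 51 are pairwise coprime, so by the CRT there is a unique solution mod 13·35·51 = 23205.
Solve by successive substitution. Start with x ≡ 9 (mod 13).
  Combine with x ≡ 3 (mod 35): write x = 9 + 13·t and require 9 + 13·t ≡ 3 (mod 35), i.e. 13·t ≡ 3 − 9 ≡ 29 (mod 35). Since 13^(−1) ≡ 27 (mod 35), t ≡ 27·29 ≡ 13 (mod 35). So x ≡ 9 + 13·13 = 178 (mod 455).
  Combine with x ≡ 27 (mod 51): write x = 178 + 455·t and require 178 + 455·t ≡ 27 (mod 51), i.e. 455·t ≡ 27 − 178 ≡ 2 (mod 51). Since 455^(−1) ≡ 38 (mod 51) (455 ≡ 47 (mod 51)), t ≡ 38·2 ≡ 25 (mod 51). So x ≡ 178 + 455·25 = 11553 (mod 23205).
Unique solution in [0, 23205): x = 11553.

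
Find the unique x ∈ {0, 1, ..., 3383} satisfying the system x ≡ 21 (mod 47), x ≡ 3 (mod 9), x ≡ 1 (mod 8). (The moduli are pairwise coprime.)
The moduli 47, 9, 8 are pairwise coprime, so by the CRT there is a unique solution mod 47·9·8 = 3384.
Solve by successive substitution. Start with x ≡ 21 (mod 47).
  Combine with x ≡ 3 (mod 9): write x = 21 + 47·t and require 21 + 47·t ≡ 3 (mod 9), i.e. 47·t ≡ 3 − 21 ≡ 0 (mod 9). Since 47^(−1) ≡ 5 (mod 9) (47 ≡ 2 (mod 9)), t ≡ 5·0 ≡ 0 (mod 9). So x ≡ 21 + 47·0 = 21 (mod 423).
  Combine with x ≡ 1 (mod 8): write x = 21 + 423·t and require 21 + 423·t ≡ 1 (mod 8), i.e. 423·t ≡ 1 − 21 ≡ 4 (mod 8). Since 423^(−1) ≡ 7 (mod 8) (423 ≡ 7 (mod 8)), t ≡ 7·4 ≡ 4 (mod 8). So x ≡ 21 + 423·4 = 1713 (mod 3384).
Unique solution in [0, 3384): x = 1713.

Final answer: x ≡ 1713 (mod 3384); the representative in [0, 3384) is 1713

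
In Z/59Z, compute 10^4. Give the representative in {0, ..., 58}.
Use repeated squaring. Binary(4) = 100. Walk through the bits of the exponent 4 left-to-right: at each bit after the leading one, square the running value, then multiply by 10 if the bit is 1 (always reducing mod 59):
  bit 1 = 1 (leading): start with 10.
  bit 2 = 0: square 10^2 = 100 ≡ 41 (mod 59).
  bit 3 = 0: square 41^2 = 1681 ≡ 29 (mod 59).
Final value: 10^4 ≡ 29 (mod 59).

Final answer: 29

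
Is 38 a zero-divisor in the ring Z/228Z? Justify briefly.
YES

gcd(38, 228) = 38 > 1, so 38 is not a unit in Z/228Z. In Z/nZ every nonzero non-unit is a zero-divisor: explicitly, take b = 228/gcd = 6 ≠ 0 (mod 228); then 38·6 = 228 = 1·228, i.e. 38·6 ≡ 0 (mod 228). So 38 is a zero-divisor.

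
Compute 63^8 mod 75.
21

Use repeated squaring. Binary(8) = 1000. Walk through the bits of the exponent 8 left-to-right: at each bit after the leading one, square the running value, then multiply by 63 if the bit is 1 (always reducing mod 75):
  bit 1 = 1 (leading): start with 63.
  bit 2 = 0: square 63^2 = 3969 ≡ 69 (mod 75).
  bit 3 = 0: square 69^2 = 4761 ≡ 36 (mod 75).
  bit 4 = 0: square 36^2 = 1296 ≡ 21 (mod 75).
Final value: 63^8 ≡ 21 (mod 75).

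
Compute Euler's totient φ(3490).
φ is multiplicative, with φ(p^e) = p^e − p^(e−1). Factorise 3490 = 2 · 5 · 349. Then
  φ(3490) = (2 − 1) · (5 − 1) · (349 − 1) = 1 · 4 · 348 = 1392.

Final answer: φ(3490) = 1392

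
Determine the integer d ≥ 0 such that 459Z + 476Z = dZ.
In the PID Z, (a, b) is generated by gcd(a, b). Compute gcd(476, 459) with the extended Euclidean algorithm, tracking rows (r, s, t) with s·476 + t·459 = r:
  row A: (476, 1, 0)   [1·476 + 0·459 = 476]
  row B: (459, 0, 1)   [0·476 + 1·459 = 459]
  476 = 1·459 + 17   → row C = row A − 1·row B = (17, 1, −1)   [check: 1·476 − 1·459 = 17]
  459 = 27·17 + 0   → remainder 0, stop. gcd = 17 (last nonzero row C).
So gcd(459, 476) = 17, with Bézout identity 1·476 − 1·459 = 17. Containment (⊇): the Bézout identity exhibits 17 as an element of (459, 476), giving (17) ⊆ (459, 476). Containment (⊆): since 17 | 459 and 17 | 476 (459 = 17·27, 476 = 17·28), every Z-linear combination of 459 and 476 is divisible by 17, so (459, 476) ⊆ (17). Therefore (459, 476) = (17), d = 17.

Final answer: (459, 476) = (17); d = 17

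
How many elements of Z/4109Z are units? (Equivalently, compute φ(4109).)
An element a ∈ Z/4109Z is a unit iff gcd(a, 4109) = 1, so the number of units is φ(4109). φ is multiplicative, with φ(p^e) = p^e − p^(e−1). Factorise 4109 = 7 · 587. Then
  φ(4109) = (7 − 1) · (587 − 1) = 6 · 586 = 3516.

Final answer: Z/4109Z has φ(4109) = 3516 units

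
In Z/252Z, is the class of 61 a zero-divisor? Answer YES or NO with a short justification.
gcd(61, 252) = 1, so 61 is a unit in Z/252Z (it has a multiplicative inverse). A unit cannot be a zero-divisor: if 61·b ≡ 0 then multiplying both sides by 61^(−1) gives b ≡ 0. So 61 is not a zero-divisor.

Final answer: NO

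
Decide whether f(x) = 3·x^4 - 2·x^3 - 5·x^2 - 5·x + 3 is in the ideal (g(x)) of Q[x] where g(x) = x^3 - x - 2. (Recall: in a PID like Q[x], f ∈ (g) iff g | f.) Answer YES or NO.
NO

In Q[x] the ideal (g) consists of all multiples of g, so f ∈ (g) iff g | f, i.e. iff the remainder of f on division by g is 0. Divide f by g (g is monic, so eliminate the leading term of the running remainder at each step):
  leading term 3·x^4: subtract (3·x)·g(x) = 3·x^4 - 3·x^2 - 6·x, leaving -2·x^3 - 2·x^2 + x + 3
  leading term -2·x^3: subtract (-2)·g(x) = -2·x^3 + 2·x + 4, leaving -2·x^2 - x - 1
The remainder r(x) = -2·x^2 - x - 1 ≠ 0 (and deg r < deg g), so g ∤ f, i.e. f ∉ (g).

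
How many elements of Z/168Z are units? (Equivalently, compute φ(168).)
An element a ∈ Z/168Z is a unit iff gcd(a, 168) = 1, so the number of units is φ(168). φ is multiplicative, with φ(p^e) = p^e − p^(e−1). Factorise 168 = 2^3 · 3 · 7. Then
  φ(168) = (2^3 − 2^2) · (3 − 1) · (7 − 1) = 4 · 2 · 6 = 48.

Final answer: Z/168Z has φ(168) = 48 units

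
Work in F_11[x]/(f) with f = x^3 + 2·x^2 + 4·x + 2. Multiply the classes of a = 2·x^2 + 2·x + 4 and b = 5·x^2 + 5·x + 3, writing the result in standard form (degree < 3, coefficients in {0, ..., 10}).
Multiply as integer polynomials: a · b = 10·x^4 + 20·x^3 + 36·x^2 + 26·x + 12. Reducing coefficients mod 11: a · b ≡ 10·x^4 + 9·x^3 + 3·x^2 + 4·x + 1. Now divide by f(x) = x^3 + 2·x^2 + 4·x + 2 in F_11[x], eliminating the leading term at each step:
  leading term 10·x^4: subtract (10·x)·f(x) = 10·x^4 + 9·x^3 + 7·x^2 + 9·x, leaving 7·x^2 + 6·x + 1 (coefficients mod 11)
The degree is now < 3, so this is the remainder. Hence a · b ≡ 7·x^2 + 6·x + 1 in F_11[x]/(f).

Final answer: a · b ≡ 7·x^2 + 6·x + 1 (mod f(x))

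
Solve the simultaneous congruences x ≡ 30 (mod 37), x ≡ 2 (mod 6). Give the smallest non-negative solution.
x ≡ 104 (mod 222); the representative in [0, 222) is 104

The moduli 37, 6 are pairwise coprime, so by the CRT there is a unique solution mod 37·6 = 222.
Solve by successive substitution. Start with x ≡ 30 (mod 37).
  Combine with x ≡ 2 (mod 6): write x = 30 + 37·t and require 30 + 37·t ≡ 2 (mod 6), i.e. 37·t ≡ 2 − 30 ≡ 2 (mod 6). Since 37^(−1) ≡ 1 (mod 6) (37 ≡ 1 (mod 6)), t ≡ 1·2 ≡ 2 (mod 6). So x ≡ 30 + 37·2 = 104 (mod 222).
Unique solution in [0, 222): x = 104.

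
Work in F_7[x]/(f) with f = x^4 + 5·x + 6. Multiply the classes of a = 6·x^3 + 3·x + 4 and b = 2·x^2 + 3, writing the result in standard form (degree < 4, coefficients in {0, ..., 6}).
a · b ≡ 3·x^3 + 4·x^2 + 5 (mod f(x))

Multiply as integer polynomials: a · b = 12·x^5 + 24·x^3 + 8·x^2 + 9·x + 12. Reducing coefficients mod 7: a · b ≡ 5·x^5 + 3·x^3 + x^2 + 2·x + 5. Now divide by f(x) = x^4 + 5·x + 6 in F_7[x], eliminating the leading term at each step:
  leading term 5·x^5: subtract (5·x)·f(x) = 5·x^5 + 4·x^2 + 2·x, leaving 3·x^3 + 4·x^2 + 5 (coefficients mod 7)
The degree is now < 4, so this is the remainder. Hence a · b ≡ 3·x^3 + 4·x^2 + 5 in F_7[x]/(f).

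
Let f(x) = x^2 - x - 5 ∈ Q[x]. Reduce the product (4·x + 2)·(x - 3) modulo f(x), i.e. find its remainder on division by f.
First multiply in Q[x] without reducing: a · b = 4·x^2 - 10·x - 6. Now divide by f(x) = x^2 - x - 5, eliminating the leading term at each step:
  leading term 4·x^2: subtract (4)·f(x) = 4·x^2 - 4·x - 20, leaving 14 - 6·x
The degree is now < 2, so this is the remainder. Hence a · b ≡ 14 - 6·x in Q[x]/(f).

Final answer: a · b ≡ 14 - 6·x (mod f(x))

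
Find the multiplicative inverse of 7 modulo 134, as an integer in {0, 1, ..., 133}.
Apply the extended Euclidean algorithm to (134, 7), tracking rows (r, s, t) with s·134 + t·7 = r. Each division r_prev = q·r_cur + r_new produces the new row as (previous row) − q·(current row):
  row A: (134, 1, 0)   [1·134 + 0·7 = 134]
  row B: (7, 0, 1)   [0·134 + 1·7 = 7]
  134 = 19·7 + 1   → row C = row A − 19·row B = (1, 1, −19)   [check: 1·134 − 19·7 = 1]
  7 = 7·1 + 0   → remainder 0, stop. gcd = 1 (last nonzero row C).
The gcd is 1, so 7 is invertible mod 134. The last nonzero row gives 1·134 − 19·7 = 1, so t = −19. So 7^(−1) ≡ −19 ≡ 115 (mod 134). Verify: 7 · 115 = 805 ≡ 1 (mod 134). ✓

Final answer: 7^(−1) ≡ 115 (mod 134)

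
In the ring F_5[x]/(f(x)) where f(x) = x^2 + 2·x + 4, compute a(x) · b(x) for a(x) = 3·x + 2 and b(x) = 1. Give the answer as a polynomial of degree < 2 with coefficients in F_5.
a · b ≡ 3·x + 2 (mod f(x))

Multiply as integer polynomials: a · b = 3·x + 2. Reducing coefficients mod 5: a · b ≡ 3·x + 2. This already has degree < 2, so no reduction by f is needed. Hence a · b ≡ 3·x + 2 in F_5[x]/(f).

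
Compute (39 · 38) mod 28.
26

Reduce the factors first: 39 ≡ 11, 38 ≡ 10 (mod 28), so 39 · 38 ≡ 11 · 10 (mod 28). 11 · 10 = 110. Dividing by 28: 110 = 3·28 + 26. So (39 · 38) mod 28 = 26.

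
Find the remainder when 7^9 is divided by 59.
26

Use repeated squaring. Binary(9) = 1001. Walk through the bits of the exponent 9 left-to-right: at each bit after the leading one, square the running value, then multiply by 7 if the bit is 1 (always reducing mod 59):
  bit 1 = 1 (leading): start with 7.
  bit 2 = 0: square 7^2 = 49 (mod 59).
  bit 3 = 0: square 49^2 = 2401 ≡ 41 (mod 59).
  bit 4 = 1: square 41^2 = 1681 ≡ 29; bit is 1, so multiply 29·7 = 203 ≡ 26 (mod 59).
Final value: 7^9 ≡ 26 (mod 59).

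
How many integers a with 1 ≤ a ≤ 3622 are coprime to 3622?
1810

The number of a ∈ {1, ..., 3622} with gcd(a, 3622) = 1 is by definition Euler's totient φ(3622). φ is multiplicative, with φ(p^e) = p^e − p^(e−1). Factorise 3622 = 2 · 1811. Then
  φ(3622) = (2 − 1) · (1811 − 1) = 1 · 1810 = 1810.
So there are 1810 such integers.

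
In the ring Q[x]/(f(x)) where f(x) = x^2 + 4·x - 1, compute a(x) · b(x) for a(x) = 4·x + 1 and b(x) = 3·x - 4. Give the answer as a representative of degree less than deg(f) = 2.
a · b ≡ 8 - 61·x (mod f(x))

First multiply in Q[x] without reducing: a · b = 12·x^2 - 13·x - 4. Now divide by f(x) = x^2 + 4·x - 1, eliminating the leading term at each step:
  leading term 12·x^2: subtract (12)·f(x) = 12·x^2 + 48·x - 12, leaving 8 - 61·x
The degree is now < 2, so this is the remainder. Hence a · b ≡ 8 - 61·x in Q[x]/(f).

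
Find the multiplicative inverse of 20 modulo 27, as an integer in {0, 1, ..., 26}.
20^(−1) ≡ 23 (mod 27)

Apply the extended Euclidean algorithm to (27, 20), tracking rows (r, s, t) with s·27 + t·20 = r. Each division r_prev = q·r_cur + r_new produces the new row as (previous row) − q·(current row):
  row A: (27, 1, 0)   [1·27 + 0·20 = 27]
  row B: (20, 0, 1)   [0·27 + 1·20 = 20]
  27 = 1·20 + 7   → row C = row A − 1·row B = (7, 1, −1)   [check: 1·27 − 1·20 = 7]
  20 = 2·7 + 6   → row D = row B − 2·row C = (6, −2, 3)   [check: −2·27 + 3·20 = 6]
  7 = 1·6 + 1   → row E = row C − 1·row D = (1, 3, −4)   [check: 3·27 − 4·20 = 1]
  6 = 6·1 + 0   → remainder 0, stop. gcd = 1 (last nonzero row E).
The gcd is 1, so 20 is invertible mod 27. The last nonzero row gives 3·27 − 4·20 = 1, so t = −4. So 20^(−1) ≡ −4 ≡ 23 (mod 27). Verify: 20 · 23 = 460 ≡ 1 (mod 27). ✓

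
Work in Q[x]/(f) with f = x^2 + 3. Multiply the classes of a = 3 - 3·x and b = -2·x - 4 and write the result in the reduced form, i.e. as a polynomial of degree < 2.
a · b ≡ 6·x - 30 (mod f(x))

First multiply in Q[x] without reducing: a · b = 6·x^2 + 6·x - 12. Now divide by f(x) = x^2 + 3, eliminating the leading term at each step:
  leading term 6·x^2: subtract (6)·f(x) = 6·x^2 + 18, leaving 6·x - 30
The degree is now < 2, so this is the remainder. Hence a · b ≡ 6·x - 30 in Q[x]/(f).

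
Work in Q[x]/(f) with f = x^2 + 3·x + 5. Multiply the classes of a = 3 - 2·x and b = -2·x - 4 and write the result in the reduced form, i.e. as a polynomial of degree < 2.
First multiply in Q[x] without reducing: a · b = 4·x^2 + 2·x - 12. Now divide by f(x) = x^2 + 3·x + 5, eliminating the leading term at each step:
  leading term 4·x^2: subtract (4)·f(x) = 4·x^2 + 12·x + 20, leaving -10·x - 32
The degree is now < 2, so this is the remainder. Hence a · b ≡ -10·x - 32 in Q[x]/(f).

Final answer: a · b ≡ -10·x - 32 (mod f(x))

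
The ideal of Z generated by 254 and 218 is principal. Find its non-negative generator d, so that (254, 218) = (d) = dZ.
(254, 218) = (2); d = 2

In the PID Z, (a, b) is generated by gcd(a, b). Compute gcd(254, 218) with the extended Euclidean algorithm, tracking rows (r, s, t) with s·254 + t·218 = r:
  row A: (254, 1, 0)   [1·254 + 0·218 = 254]
  row B: (218, 0, 1)   [0·254 + 1·218 = 218]
  254 = 1·218 + 36   → row C = row A − 1·row B = (36, 1, −1)   [check: 1·254 − 1·218 = 36]
  218 = 6·36 + 2   → row D = row B − 6·row C = (2, −6, 7)   [check: −6·254 + 7·218 = 2]
  36 = 18·2 + 0   → remainder 0, stop. gcd = 2 (last nonzero row D).
So gcd(254, 218) = 2, with Bézout identity −6·254 + 7·218 = 2. Containment (⊇): the Bézout identity exhibits 2 as an element of (254, 218), giving (2) ⊆ (254, 218). Containment (⊆): since 2 | 254 and 2 | 218 (254 = 2·127, 218 = 2·109), every Z-linear combination of 254 and 218 is divisible by 2, so (254, 218) ⊆ (2). Therefore (254, 218) = (2), d = 2.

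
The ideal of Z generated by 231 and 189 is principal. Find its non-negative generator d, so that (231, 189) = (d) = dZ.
In the PID Z, (a, b) is generated by gcd(a, b). Compute gcd(231, 189) with the extended Euclidean algorithm, tracking rows (r, s, t) with s·231 + t·189 = r:
  row A: (231, 1, 0)   [1·231 + 0·189 = 231]
  row B: (189, 0, 1)   [0·231 + 1·189 = 189]
  231 = 1·189 + 42   → row C = row A − 1·row B = (42, 1, −1)   [check: 1·231 − 1·189 = 42]
  189 = 4·42 + 21   → row D = row B − 4·row C = (21, −4, 5)   [check: −4·231 + 5·189 = 21]
  42 = 2·21 + 0   → remainder 0, stop. gcd = 21 (last nonzero row D).
So gcd(231, 189) = 21, with Bézout identity −4·231 + 5·189 = 21. Containment (⊇): the Bézout identity exhibits 21 as an element of (231, 189), giving (21) ⊆ (231, 189). Containment (⊆): since 21 | 231 and 21 | 189 (231 = 21·11, 189 = 21·9), every Z-linear combination of 231 and 189 is divisible by 21, so (231, 189) ⊆ (21). Therefore (231, 189) = (21), d = 21.

Final answer: (231, 189) = (21); d = 21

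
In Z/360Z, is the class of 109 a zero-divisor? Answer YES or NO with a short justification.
NO

gcd(109, 360) = 1, so 109 is a unit in Z/360Z (it has a multiplicative inverse). A unit cannot be a zero-divisor: if 109·b ≡ 0 then multiplying both sides by 109^(−1) gives b ≡ 0. So 109 is not a zero-divisor.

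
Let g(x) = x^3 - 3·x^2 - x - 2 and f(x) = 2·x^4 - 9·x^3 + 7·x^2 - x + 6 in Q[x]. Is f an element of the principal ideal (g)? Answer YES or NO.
In Q[x] the ideal (g) consists of all multiples of g, so f ∈ (g) iff g | f, i.e. iff the remainder of f on division by g is 0. Divide f by g (g is monic, so eliminate the leading term of the running remainder at each step):
  leading term 2·x^4: subtract (2·x)·g(x) = 2·x^4 - 6·x^3 - 2·x^2 - 4·x, leaving -3·x^3 + 9·x^2 + 3·x + 6
  leading term -3·x^3: subtract (-3)·g(x) = -3·x^3 + 9·x^2 + 3·x + 6, leaving 0
The remainder is 0, so f(x) = g(x) · h(x) with h(x) = 2·x - 3. Hence g | f, i.e. f ∈ (g).

Final answer: YES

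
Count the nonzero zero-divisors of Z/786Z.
Z/786Z has 525 nonzero zero-divisors

In Z/786Z each nonzero element is either a unit (gcd with 786 is 1) or a zero-divisor (gcd > 1). The number of units is φ(786): factorise 786 = 2 · 3 · 131, so φ(786) = (2 − 1) · (3 − 1) · (131 − 1) = 1 · 2 · 130 = 260. The nonzero elements number 786 − 1 = 785. Hence the nonzero zero-divisors number 785 − 260 = 525.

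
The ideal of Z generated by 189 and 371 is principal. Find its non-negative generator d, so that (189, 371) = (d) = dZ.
(189, 371) = (7); d = 7

In the PID Z, (a, b) is generated by gcd(a, b). Compute gcd(371, 189) with the extended Euclidean algorithm, tracking rows (r, s, t) with s·371 + t·189 = r:
  row A: (371, 1, 0)   [1·371 + 0·189 = 371]
  row B: (189, 0, 1)   [0·371 + 1·189 = 189]
  371 = 1·189 + 182   → row C = row A − 1·row B = (182, 1, −1)   [check: 1·371 − 1·189 = 182]
  189 = 1·182 + 7   → row D = row B − 1·row C = (7, −1, 2)   [check: −1·371 + 2·189 = 7]
  182 = 26·7 + 0   → remainder 0, stop. gcd = 7 (last nonzero row D).
So gcd(189, 371) = 7, with Bézout identity −1·371 + 2·189 = 7. Containment (⊇): the Bézout identity exhibits 7 as an element of (189, 371), giving (7) ⊆ (189, 371). Containment (⊆): since 7 | 189 and 7 | 371 (189 = 7·27, 371 = 7·53), every Z-linear combination of 189 and 371 is divisible by 7, so (189, 371) ⊆ (7). Therefore (189, 371) = (7), d = 7.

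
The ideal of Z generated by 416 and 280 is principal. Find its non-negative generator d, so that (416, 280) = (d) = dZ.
(416, 280) = (8); d = 8

In the PID Z, (a, b) is generated by gcd(a, b). Compute gcd(416, 280) with the extended Euclidean algorithm, tracking rows (r, s, t) with s·416 + t·280 = r:
  row A: (416, 1, 0)   [1·416 + 0·280 = 416]
  row B: (280, 0, 1)   [0·416 + 1·280 = 280]
  416 = 1·280 + 136   → row C = row A − 1·row B = (136, 1, −1)   [check: 1·416 − 1·280 = 136]
  280 = 2·136 + 8   → row D = row B − 2·row C = (8, −2, 3)   [check: −2·416 + 3·280 = 8]
  136 = 17·8 + 0   → remainder 0, stop. gcd = 8 (last nonzero row D).
So gcd(416, 280) = 8, with Bézout identity −2·416 + 3·280 = 8. Containment (⊇): the Bézout identity exhibits 8 as an element of (416, 280), giving (8) ⊆ (416, 280). Containment (⊆): since 8 | 416 and 8 | 280 (416 = 8·52, 280 = 8·35), every Z-linear combination of 416 and 280 is divisible by 8, so (416, 280) ⊆ (8). Therefore (416, 280) = (8), d = 8.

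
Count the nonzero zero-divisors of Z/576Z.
In Z/576Z each nonzero element is either a unit (gcd with 576 is 1) or a zero-divisor (gcd > 1). The number of units is φ(576): factorise 576 = 2^6 · 3^2, so φ(576) = (2^6 − 2^5) · (3^2 − 3^1) = 32 · 6 = 192. The nonzero elements number 576 − 1 = 575. Hence the nonzero zero-divisors number 575 − 192 = 383.

Final answer: Z/576Z has 383 nonzero zero-divisors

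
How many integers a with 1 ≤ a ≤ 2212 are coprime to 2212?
936

The number of a ∈ {1, ..., 2212} with gcd(a, 2212) = 1 is by definition Euler's totient φ(2212). φ is multiplicative, with φ(p^e) = p^e − p^(e−1). Factorise 2212 = 2^2 · 7 · 79. Then
  φ(2212) = (2^2 − 2^1) · (7 − 1) · (79 − 1) = 2 · 6 · 78 = 936.
So there are 936 such integers.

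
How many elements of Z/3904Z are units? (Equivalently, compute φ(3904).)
Z/3904Z has φ(3904) = 1920 units

An element a ∈ Z/3904Z is a unit iff gcd(a, 3904) = 1, so the number of units is φ(3904). φ is multiplicative, with φ(p^e) = p^e − p^(e−1). Factorise 3904 = 2^6 · 61. Then
  φ(3904) = (2^6 − 2^5) · (61 − 1) = 32 · 60 = 1920.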